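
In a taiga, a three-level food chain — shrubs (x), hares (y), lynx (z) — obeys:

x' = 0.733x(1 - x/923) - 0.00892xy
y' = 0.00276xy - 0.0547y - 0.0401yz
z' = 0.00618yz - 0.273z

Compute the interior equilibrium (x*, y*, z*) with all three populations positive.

x* ≈ 427, y* ≈ 44.2, z* ≈ 28

From dz/dt = 0: 0.00618y* = 0.273, so y* = 44.2.
From dx/dt = 0: 0.733(1 - x*/923) = 0.00892·44.2, giving x* = 923·(1 - 0.538) = 427.
From dy/dt = 0: 0.00276·427 - 0.0547 = 0.0401z*, so z* = 1.12/0.0401 = 28.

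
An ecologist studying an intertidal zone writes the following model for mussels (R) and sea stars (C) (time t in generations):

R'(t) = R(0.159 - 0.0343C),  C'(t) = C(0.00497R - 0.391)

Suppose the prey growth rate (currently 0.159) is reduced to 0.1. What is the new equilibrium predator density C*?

At the interior fixed point, setting dR/dt = 0 with R > 0 fixes C* = (prey growth rate)/(RC coefficient) — independent of the other coefficients.
With the change, C* = 0.1/0.0343 = 2.92; it falls from 4.64.

C* ≈ 2.92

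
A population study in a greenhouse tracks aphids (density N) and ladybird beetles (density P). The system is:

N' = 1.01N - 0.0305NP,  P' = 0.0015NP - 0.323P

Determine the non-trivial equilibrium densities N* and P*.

Set dP/dt = 0 with P > 0: 0.0015N - 0.323 = 0, so N* = 0.323/0.0015 = 215.
Set dN/dt = 0 with N > 0: 1.01 - 0.0305P = 0, so P* = 1.01/0.0305 = 33.1.

N* ≈ 215, P* ≈ 33.1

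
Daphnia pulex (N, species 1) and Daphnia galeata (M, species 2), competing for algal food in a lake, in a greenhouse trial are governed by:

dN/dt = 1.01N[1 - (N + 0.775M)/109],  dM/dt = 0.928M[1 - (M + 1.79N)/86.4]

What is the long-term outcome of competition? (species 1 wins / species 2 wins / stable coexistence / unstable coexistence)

Compare the nullcline intercepts: K1/α12 = 109/0.775 = 141 > K2 = 86.4; K2/α21 = 86.4/1.79 = 48.3 < K1 = 109.
Since the inequalities point opposite ways, species 1 can invade but species 2 cannot.

species 1 excludes species 2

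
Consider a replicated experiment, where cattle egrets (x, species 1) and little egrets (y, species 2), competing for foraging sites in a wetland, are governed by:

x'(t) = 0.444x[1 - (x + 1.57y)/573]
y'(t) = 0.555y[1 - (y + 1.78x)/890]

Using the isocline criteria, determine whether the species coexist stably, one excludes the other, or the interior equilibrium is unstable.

unstable coexistence (outcome depends on initial conditions)

Compare the nullcline intercepts: K1/α12 = 573/1.57 = 365 < K2 = 890; K2/α21 = 890/1.78 = 500 < K1 = 573.
Since both are reversed, neither can invade when rare; the interior point is a saddle.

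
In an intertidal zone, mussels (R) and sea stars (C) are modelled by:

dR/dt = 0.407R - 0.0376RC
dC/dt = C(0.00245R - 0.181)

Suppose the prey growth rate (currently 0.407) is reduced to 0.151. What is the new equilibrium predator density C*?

C* ≈ 4.02

At the interior fixed point, setting dR/dt = 0 with R > 0 fixes C* = (prey growth rate)/(RC coefficient) — independent of the other coefficients.
With the change, C* = 0.151/0.0376 = 4.02; it falls from 10.8.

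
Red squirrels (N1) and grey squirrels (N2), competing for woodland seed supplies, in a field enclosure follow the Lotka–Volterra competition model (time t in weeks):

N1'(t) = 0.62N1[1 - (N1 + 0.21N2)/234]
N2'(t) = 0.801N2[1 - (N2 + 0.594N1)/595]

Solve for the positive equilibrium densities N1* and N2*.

N1* ≈ 125, N2* ≈ 521

Setting both brackets to zero gives the nullclines N1 + 0.21N2 = 234 and 0.594N1 + N2 = 595.
Substituting N2 = 595 - 0.594N1 into the first: N1(1 - 0.21·0.594) = 234 - 0.21·595.
So N1* = 109/0.875 = 125, and then N2* = 595 - 0.594·125 = 521.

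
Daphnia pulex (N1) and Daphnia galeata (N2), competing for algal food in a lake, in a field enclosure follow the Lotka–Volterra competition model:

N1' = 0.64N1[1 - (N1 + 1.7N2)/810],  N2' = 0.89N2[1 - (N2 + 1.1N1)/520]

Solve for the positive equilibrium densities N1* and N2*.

Setting both brackets to zero gives the nullclines N1 + 1.7N2 = 810 and 1.1N1 + N2 = 520.
Substituting N2 = 520 - 1.1N1 into the first: N1(1 - 1.7·1.1) = 810 - 1.7·520.
So N1* = -74/-0.87 = 85.1, and then N2* = 520 - 1.1·85.1 = 426.

N1* ≈ 85.1, N2* ≈ 426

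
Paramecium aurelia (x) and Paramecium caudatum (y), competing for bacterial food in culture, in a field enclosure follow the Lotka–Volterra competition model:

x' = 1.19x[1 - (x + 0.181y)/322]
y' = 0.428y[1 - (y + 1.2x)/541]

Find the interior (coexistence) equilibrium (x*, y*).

x* ≈ 286, y* ≈ 197

Setting both brackets to zero gives the nullclines x + 0.181y = 322 and 1.2x + y = 541.
Substituting y = 541 - 1.2x into the first: x(1 - 0.181·1.2) = 322 - 0.181·541.
So x* = 224/0.783 = 286, and then y* = 541 - 1.2·286 = 197.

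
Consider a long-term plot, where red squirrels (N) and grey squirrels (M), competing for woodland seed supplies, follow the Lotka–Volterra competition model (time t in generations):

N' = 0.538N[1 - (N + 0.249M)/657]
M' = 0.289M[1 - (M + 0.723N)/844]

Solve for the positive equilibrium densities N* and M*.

N* ≈ 545, M* ≈ 450

Setting both brackets to zero gives the nullclines N + 0.249M = 657 and 0.723N + M = 844.
Substituting M = 844 - 0.723N into the first: N(1 - 0.249·0.723) = 657 - 0.249·844.
So N* = 447/0.82 = 545, and then M* = 844 - 0.723·545 = 450.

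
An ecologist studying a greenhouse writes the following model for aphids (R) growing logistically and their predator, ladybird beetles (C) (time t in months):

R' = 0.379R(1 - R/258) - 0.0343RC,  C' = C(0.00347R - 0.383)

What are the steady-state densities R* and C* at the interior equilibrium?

R* ≈ 110, C* ≈ 6.32

From dC/dt = 0 with C > 0: 0.00347R* = 0.383, so R* = 110.
Substitute into dR/dt = 0: 0.379(1 - 110/258) = 0.0343C*.
The bracket is 0.572, giving C* = 0.217/0.0343 = 6.32.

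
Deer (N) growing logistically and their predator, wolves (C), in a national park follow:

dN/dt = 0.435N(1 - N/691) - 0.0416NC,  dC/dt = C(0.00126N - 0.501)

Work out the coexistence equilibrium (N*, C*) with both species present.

N* ≈ 398, C* ≈ 4.44

From dC/dt = 0 with C > 0: 0.00126N* = 0.501, so N* = 398.
Substitute into dN/dt = 0: 0.435(1 - 398/691) = 0.0416C*.
The bracket is 0.425, giving C* = 0.185/0.0416 = 4.44.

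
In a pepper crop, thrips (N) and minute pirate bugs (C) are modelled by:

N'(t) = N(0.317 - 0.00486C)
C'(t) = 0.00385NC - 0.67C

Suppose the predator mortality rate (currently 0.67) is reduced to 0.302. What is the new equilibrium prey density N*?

At the interior fixed point, setting dC/dt = 0 with C > 0 fixes N* = (predator death rate)/(NC coefficient) — independent of the other coefficients.
With the change, N* = 0.302/0.00385 = 78.4; it falls from 174.

N* ≈ 78.4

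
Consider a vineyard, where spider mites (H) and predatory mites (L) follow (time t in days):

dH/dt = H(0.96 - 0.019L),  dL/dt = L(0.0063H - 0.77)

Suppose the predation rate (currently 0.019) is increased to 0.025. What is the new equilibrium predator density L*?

At the interior fixed point, setting dH/dt = 0 with H > 0 fixes L* = (prey growth rate)/(HL coefficient) — independent of the other coefficients.
With the change, L* = 0.96/0.025 = 38.4; it falls from 50.5.

L* ≈ 38.4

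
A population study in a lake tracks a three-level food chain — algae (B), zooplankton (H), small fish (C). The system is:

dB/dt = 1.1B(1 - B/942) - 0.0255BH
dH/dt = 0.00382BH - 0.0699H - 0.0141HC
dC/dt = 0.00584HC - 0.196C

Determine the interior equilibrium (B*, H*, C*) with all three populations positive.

B* ≈ 209, H* ≈ 33.6, C* ≈ 51.7

From dC/dt = 0: 0.00584H* = 0.196, so H* = 33.6.
From dB/dt = 0: 1.1(1 - B*/942) = 0.0255·33.6, giving B* = 942·(1 - 0.778) = 209.
From dH/dt = 0: 0.00382·209 - 0.0699 = 0.0141C*, so C* = 0.729/0.0141 = 51.7.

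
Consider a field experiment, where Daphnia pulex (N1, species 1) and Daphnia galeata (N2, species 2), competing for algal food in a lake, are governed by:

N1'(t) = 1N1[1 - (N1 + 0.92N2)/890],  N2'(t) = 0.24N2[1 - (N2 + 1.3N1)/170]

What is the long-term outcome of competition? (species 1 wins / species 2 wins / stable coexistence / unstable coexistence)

Compare the nullcline intercepts: K1/α12 = 890/0.92 = 967 > K2 = 170; K2/α21 = 170/1.3 = 131 < K1 = 890.
Since the inequalities point opposite ways, species 1 can invade but species 2 cannot.

species 1 excludes species 2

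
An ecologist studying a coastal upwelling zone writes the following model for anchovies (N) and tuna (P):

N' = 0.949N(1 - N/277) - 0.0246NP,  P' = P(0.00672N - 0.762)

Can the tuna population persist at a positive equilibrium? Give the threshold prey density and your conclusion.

Threshold N = 113; K > 113, so yes, the predator persists.

The predator equation gives dP/dt > 0 only when N > 0.762/0.00672 = 113.
Without the predator, N → K = 277. Since 277 > 113, the predator can invade and persist.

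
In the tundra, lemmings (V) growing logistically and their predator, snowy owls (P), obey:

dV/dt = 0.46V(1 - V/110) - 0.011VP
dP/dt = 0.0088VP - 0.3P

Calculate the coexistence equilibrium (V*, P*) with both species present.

From dP/dt = 0 with P > 0: 0.0088V* = 0.3, so V* = 34.1.
Substitute into dV/dt = 0: 0.46(1 - 34.1/110) = 0.011P*.
The bracket is 0.69, giving P* = 0.317/0.011 = 28.9.

V* ≈ 34.1, P* ≈ 28.9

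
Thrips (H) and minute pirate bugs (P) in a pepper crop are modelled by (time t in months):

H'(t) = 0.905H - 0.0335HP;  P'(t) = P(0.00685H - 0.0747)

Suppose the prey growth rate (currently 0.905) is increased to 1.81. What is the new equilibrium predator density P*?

P* ≈ 54

At the interior fixed point, setting dH/dt = 0 with H > 0 fixes P* = (prey growth rate)/(HP coefficient) — independent of the other coefficients.
With the change, P* = 1.81/0.0335 = 54; it rises from 27.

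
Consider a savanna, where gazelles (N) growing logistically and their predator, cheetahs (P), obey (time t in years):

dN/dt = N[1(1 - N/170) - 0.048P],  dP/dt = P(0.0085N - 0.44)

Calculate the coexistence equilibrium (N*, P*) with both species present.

N* ≈ 51.8, P* ≈ 14.5

From dP/dt = 0 with P > 0: 0.0085N* = 0.44, so N* = 51.8.
Substitute into dN/dt = 0: 1(1 - 51.8/170) = 0.048P*.
The bracket is 0.696, giving P* = 0.696/0.048 = 14.5.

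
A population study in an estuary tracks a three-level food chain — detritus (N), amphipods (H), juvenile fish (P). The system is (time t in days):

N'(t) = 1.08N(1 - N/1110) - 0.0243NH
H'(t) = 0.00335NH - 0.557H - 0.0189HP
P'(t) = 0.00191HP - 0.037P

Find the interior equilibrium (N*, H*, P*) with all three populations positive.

N* ≈ 626, H* ≈ 19.4, P* ≈ 81.5

From dP/dt = 0: 0.00191H* = 0.037, so H* = 19.4.
From dN/dt = 0: 1.08(1 - N*/1110) = 0.0243·19.4, giving N* = 1110·(1 - 0.436) = 626.
From dH/dt = 0: 0.00335·626 - 0.557 = 0.0189P*, so P* = 1.54/0.0189 = 81.5.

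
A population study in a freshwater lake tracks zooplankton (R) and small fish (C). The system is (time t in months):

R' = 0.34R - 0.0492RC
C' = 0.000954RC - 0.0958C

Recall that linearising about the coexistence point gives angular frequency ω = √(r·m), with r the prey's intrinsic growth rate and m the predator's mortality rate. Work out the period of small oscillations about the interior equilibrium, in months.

T ≈ 34.8 months

Here r = 0.34 and m = 0.0958, so r·m = 0.0326.
ω = √0.0326 = 0.18 per month, hence T = 2π/ω ≈ 34.8 months.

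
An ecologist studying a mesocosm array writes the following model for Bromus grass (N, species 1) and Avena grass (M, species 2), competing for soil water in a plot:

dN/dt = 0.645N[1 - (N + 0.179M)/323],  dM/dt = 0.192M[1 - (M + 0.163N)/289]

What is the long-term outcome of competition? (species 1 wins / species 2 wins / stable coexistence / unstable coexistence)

stable coexistence

Compare the nullcline intercepts: K1/α12 = 323/0.179 = 1800 > K2 = 289; K2/α21 = 289/0.163 = 1770 > K1 = 323.
Since both inequalities hold, each species can invade when rare, so the interior equilibrium is stable.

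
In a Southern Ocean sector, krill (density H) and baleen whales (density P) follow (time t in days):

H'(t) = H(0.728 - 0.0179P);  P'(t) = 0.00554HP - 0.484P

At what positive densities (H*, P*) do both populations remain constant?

H* ≈ 87.4, P* ≈ 40.7

Set dP/dt = 0 with P > 0: 0.00554H - 0.484 = 0, so H* = 0.484/0.00554 = 87.4.
Set dH/dt = 0 with H > 0: 0.728 - 0.0179P = 0, so P* = 0.728/0.0179 = 40.7.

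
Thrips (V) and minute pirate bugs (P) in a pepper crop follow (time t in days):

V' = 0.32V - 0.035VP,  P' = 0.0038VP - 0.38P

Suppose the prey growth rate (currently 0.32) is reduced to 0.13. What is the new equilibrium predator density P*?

At the interior fixed point, setting dV/dt = 0 with V > 0 fixes P* = (prey growth rate)/(VP coefficient) — independent of the other coefficients.
With the change, P* = 0.13/0.035 = 3.71; it falls from 9.14.

P* ≈ 3.71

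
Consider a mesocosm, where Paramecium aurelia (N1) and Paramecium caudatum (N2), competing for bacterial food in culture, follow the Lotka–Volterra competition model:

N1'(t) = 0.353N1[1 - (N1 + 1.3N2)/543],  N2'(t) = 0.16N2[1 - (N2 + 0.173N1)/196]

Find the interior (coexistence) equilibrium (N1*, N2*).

Setting both brackets to zero gives the nullclines N1 + 1.3N2 = 543 and 0.173N1 + N2 = 196.
Substituting N2 = 196 - 0.173N1 into the first: N1(1 - 1.3·0.173) = 543 - 1.3·196.
So N1* = 288/0.775 = 372, and then N2* = 196 - 0.173·372 = 132.

N1* ≈ 372, N2* ≈ 132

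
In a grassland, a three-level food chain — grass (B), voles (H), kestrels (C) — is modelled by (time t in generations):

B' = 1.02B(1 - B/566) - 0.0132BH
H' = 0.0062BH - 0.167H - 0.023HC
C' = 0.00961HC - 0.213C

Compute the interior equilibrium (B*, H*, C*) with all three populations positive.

From dC/dt = 0: 0.00961H* = 0.213, so H* = 22.2.
From dB/dt = 0: 1.02(1 - B*/566) = 0.0132·22.2, giving B* = 566·(1 - 0.287) = 404.
From dH/dt = 0: 0.0062·404 - 0.167 = 0.023C*, so C* = 2.34/0.023 = 102.

B* ≈ 404, H* ≈ 22.2, C* ≈ 102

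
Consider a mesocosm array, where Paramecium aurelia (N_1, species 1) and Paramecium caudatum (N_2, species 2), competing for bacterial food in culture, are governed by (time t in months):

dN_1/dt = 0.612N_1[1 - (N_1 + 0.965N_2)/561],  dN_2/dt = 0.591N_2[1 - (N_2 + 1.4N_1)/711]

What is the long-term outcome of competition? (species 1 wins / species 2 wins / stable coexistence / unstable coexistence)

unstable coexistence (outcome depends on initial conditions)

Compare the nullcline intercepts: K1/α12 = 561/0.965 = 581 < K2 = 711; K2/α21 = 711/1.4 = 508 < K1 = 561.
Since both are reversed, neither can invade when rare; the interior point is a saddle.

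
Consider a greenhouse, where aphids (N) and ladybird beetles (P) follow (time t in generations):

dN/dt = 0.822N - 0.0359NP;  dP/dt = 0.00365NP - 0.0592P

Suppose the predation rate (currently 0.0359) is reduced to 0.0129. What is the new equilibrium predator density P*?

At the interior fixed point, setting dN/dt = 0 with N > 0 fixes P* = (prey growth rate)/(NP coefficient) — independent of the other coefficients.
With the change, P* = 0.822/0.0129 = 63.7; it rises from 22.9.

P* ≈ 63.7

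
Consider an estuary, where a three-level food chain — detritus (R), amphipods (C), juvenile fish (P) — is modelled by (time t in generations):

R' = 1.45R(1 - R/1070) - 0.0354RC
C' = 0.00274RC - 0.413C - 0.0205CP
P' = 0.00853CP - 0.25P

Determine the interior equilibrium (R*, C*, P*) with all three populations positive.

From dP/dt = 0: 0.00853C* = 0.25, so C* = 29.3.
From dR/dt = 0: 1.45(1 - R*/1070) = 0.0354·29.3, giving R* = 1070·(1 - 0.716) = 304.
From dC/dt = 0: 0.00274·304 - 0.413 = 0.0205P*, so P* = 0.421/0.0205 = 20.5.

R* ≈ 304, C* ≈ 29.3, P* ≈ 20.5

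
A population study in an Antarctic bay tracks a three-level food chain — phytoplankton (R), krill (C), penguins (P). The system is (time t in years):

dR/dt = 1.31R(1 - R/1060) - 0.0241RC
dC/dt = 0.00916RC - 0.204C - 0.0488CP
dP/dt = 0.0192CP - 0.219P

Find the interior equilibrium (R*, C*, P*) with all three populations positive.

From dP/dt = 0: 0.0192C* = 0.219, so C* = 11.4.
From dR/dt = 0: 1.31(1 - R*/1060) = 0.0241·11.4, giving R* = 1060·(1 - 0.21) = 838.
From dC/dt = 0: 0.00916·838 - 0.204 = 0.0488P*, so P* = 7.47/0.0488 = 153.

R* ≈ 838, C* ≈ 11.4, P* ≈ 153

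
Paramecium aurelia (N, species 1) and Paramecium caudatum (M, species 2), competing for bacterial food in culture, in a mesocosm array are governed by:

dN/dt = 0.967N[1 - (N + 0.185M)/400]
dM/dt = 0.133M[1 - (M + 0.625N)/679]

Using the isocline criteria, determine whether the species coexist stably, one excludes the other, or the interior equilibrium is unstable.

stable coexistence

Compare the nullcline intercepts: K1/α12 = 400/0.185 = 2160 > K2 = 679; K2/α21 = 679/0.625 = 1090 > K1 = 400.
Since both inequalities hold, each species can invade when rare, so the interior equilibrium is stable.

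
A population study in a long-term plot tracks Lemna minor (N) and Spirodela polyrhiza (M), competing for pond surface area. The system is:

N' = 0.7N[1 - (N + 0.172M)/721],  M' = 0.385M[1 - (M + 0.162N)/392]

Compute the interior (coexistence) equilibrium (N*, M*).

N* ≈ 672, M* ≈ 283

Setting both brackets to zero gives the nullclines N + 0.172M = 721 and 0.162N + M = 392.
Substituting M = 392 - 0.162N into the first: N(1 - 0.172·0.162) = 721 - 0.172·392.
So N* = 654/0.972 = 672, and then M* = 392 - 0.162·672 = 283.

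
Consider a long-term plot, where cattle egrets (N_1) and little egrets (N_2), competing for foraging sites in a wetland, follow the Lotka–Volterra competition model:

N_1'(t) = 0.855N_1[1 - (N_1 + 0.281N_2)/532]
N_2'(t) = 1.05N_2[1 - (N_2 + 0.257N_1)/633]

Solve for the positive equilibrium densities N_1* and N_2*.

N_1* ≈ 382, N_2* ≈ 535

Setting both brackets to zero gives the nullclines N_1 + 0.281N_2 = 532 and 0.257N_1 + N_2 = 633.
Substituting N_2 = 633 - 0.257N_1 into the first: N_1(1 - 0.281·0.257) = 532 - 0.281·633.
So N_1* = 354/0.928 = 382, and then N_2* = 633 - 0.257·382 = 535.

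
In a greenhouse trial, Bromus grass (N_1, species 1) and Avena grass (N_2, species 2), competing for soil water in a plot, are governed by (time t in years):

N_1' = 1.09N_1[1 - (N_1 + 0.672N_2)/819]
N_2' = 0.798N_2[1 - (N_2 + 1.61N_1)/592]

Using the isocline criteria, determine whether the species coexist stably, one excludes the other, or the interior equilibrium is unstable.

Compare the nullcline intercepts: K1/α12 = 819/0.672 = 1220 > K2 = 592; K2/α21 = 592/1.61 = 368 < K1 = 819.
Since the inequalities point opposite ways, species 1 can invade but species 2 cannot.

species 1 excludes species 2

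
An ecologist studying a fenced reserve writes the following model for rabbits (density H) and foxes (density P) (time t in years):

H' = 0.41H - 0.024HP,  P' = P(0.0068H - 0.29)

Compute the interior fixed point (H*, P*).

H* ≈ 42.6, P* ≈ 17.1

Set dP/dt = 0 with P > 0: 0.0068H - 0.29 = 0, so H* = 0.29/0.0068 = 42.6.
Set dH/dt = 0 with H > 0: 0.41 - 0.024P = 0, so P* = 0.41/0.024 = 17.1.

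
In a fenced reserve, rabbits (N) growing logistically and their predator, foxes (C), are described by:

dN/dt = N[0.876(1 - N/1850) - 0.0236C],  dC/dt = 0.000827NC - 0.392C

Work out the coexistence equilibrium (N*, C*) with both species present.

N* ≈ 474, C* ≈ 27.6

From dC/dt = 0 with C > 0: 0.000827N* = 0.392, so N* = 474.
Substitute into dN/dt = 0: 0.876(1 - 474/1850) = 0.0236C*.
The bracket is 0.744, giving C* = 0.652/0.0236 = 27.6.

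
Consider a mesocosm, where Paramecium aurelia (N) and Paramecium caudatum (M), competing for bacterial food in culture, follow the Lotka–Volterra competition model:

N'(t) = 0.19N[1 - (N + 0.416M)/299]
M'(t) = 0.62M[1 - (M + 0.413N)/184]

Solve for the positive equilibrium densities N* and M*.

Setting both brackets to zero gives the nullclines N + 0.416M = 299 and 0.413N + M = 184.
Substituting M = 184 - 0.413N into the first: N(1 - 0.416·0.413) = 299 - 0.416·184.
So N* = 222/0.828 = 269, and then M* = 184 - 0.413·269 = 73.1.

N* ≈ 269, M* ≈ 73.1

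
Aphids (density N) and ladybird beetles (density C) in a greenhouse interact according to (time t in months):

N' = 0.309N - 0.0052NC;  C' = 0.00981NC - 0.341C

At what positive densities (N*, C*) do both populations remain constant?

N* ≈ 34.8, C* ≈ 59.4

Set dC/dt = 0 with C > 0: 0.00981N - 0.341 = 0, so N* = 0.341/0.00981 = 34.8.
Set dN/dt = 0 with N > 0: 0.309 - 0.0052C = 0, so C* = 0.309/0.0052 = 59.4.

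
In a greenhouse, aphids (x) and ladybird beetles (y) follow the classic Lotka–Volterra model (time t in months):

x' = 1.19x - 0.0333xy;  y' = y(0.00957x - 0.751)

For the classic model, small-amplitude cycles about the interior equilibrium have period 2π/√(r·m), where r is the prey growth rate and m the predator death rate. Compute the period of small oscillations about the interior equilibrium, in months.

T ≈ 6.65 months

Here r = 1.19 and m = 0.751, so r·m = 0.894.
ω = √0.894 = 0.945 per month, hence T = 2π/ω ≈ 6.65 months.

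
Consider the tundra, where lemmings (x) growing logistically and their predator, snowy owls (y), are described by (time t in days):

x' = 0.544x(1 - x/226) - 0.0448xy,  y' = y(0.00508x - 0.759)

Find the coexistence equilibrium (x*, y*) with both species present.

From dy/dt = 0 with y > 0: 0.00508x* = 0.759, so x* = 149.
Substitute into dx/dt = 0: 0.544(1 - 149/226) = 0.0448y*.
The bracket is 0.339, giving y* = 0.184/0.0448 = 4.12.

x* ≈ 149, y* ≈ 4.12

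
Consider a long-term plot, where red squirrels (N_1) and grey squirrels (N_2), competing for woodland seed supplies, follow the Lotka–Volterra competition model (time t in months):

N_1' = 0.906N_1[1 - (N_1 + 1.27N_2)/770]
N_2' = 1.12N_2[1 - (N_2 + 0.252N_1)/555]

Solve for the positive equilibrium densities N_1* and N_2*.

Setting both brackets to zero gives the nullclines N_1 + 1.27N_2 = 770 and 0.252N_1 + N_2 = 555.
Substituting N_2 = 555 - 0.252N_1 into the first: N_1(1 - 1.27·0.252) = 770 - 1.27·555.
So N_1* = 65.1/0.68 = 95.8, and then N_2* = 555 - 0.252·95.8 = 531.

N_1* ≈ 95.8, N_2* ≈ 531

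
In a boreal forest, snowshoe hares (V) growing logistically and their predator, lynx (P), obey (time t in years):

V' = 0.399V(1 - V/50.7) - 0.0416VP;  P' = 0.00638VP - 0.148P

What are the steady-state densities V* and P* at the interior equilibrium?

V* ≈ 23.2, P* ≈ 5.2

From dP/dt = 0 with P > 0: 0.00638V* = 0.148, so V* = 23.2.
Substitute into dV/dt = 0: 0.399(1 - 23.2/50.7) = 0.0416P*.
The bracket is 0.542, giving P* = 0.216/0.0416 = 5.2.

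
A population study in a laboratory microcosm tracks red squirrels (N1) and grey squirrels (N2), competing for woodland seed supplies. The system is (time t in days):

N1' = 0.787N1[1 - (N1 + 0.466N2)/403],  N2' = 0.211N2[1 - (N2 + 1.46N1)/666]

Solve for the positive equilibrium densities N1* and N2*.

Setting both brackets to zero gives the nullclines N1 + 0.466N2 = 403 and 1.46N1 + N2 = 666.
Substituting N2 = 666 - 1.46N1 into the first: N1(1 - 0.466·1.46) = 403 - 0.466·666.
So N1* = 92.6/0.32 = 290, and then N2* = 666 - 1.46·290 = 243.

N1* ≈ 290, N2* ≈ 243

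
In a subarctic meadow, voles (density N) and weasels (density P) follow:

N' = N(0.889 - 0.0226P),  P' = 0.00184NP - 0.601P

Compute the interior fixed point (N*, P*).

N* ≈ 327, P* ≈ 39.3

Set dP/dt = 0 with P > 0: 0.00184N - 0.601 = 0, so N* = 0.601/0.00184 = 327.
Set dN/dt = 0 with N > 0: 0.889 - 0.0226P = 0, so P* = 0.889/0.0226 = 39.3.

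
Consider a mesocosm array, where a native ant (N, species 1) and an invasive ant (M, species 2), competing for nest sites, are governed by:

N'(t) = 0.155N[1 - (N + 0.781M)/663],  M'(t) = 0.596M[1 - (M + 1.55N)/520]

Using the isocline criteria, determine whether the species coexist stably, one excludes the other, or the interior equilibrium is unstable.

Compare the nullcline intercepts: K1/α12 = 663/0.781 = 849 > K2 = 520; K2/α21 = 520/1.55 = 335 < K1 = 663.
Since the inequalities point opposite ways, species 1 can invade but species 2 cannot.

species 1 excludes species 2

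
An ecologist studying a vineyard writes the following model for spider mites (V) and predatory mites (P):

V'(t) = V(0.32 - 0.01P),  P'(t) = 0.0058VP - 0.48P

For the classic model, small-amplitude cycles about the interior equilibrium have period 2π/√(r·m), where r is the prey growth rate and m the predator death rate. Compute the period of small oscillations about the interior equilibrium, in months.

Here r = 0.32 and m = 0.48, so r·m = 0.154.
ω = √0.154 = 0.392 per month, hence T = 2π/ω ≈ 16 months.

T ≈ 16 months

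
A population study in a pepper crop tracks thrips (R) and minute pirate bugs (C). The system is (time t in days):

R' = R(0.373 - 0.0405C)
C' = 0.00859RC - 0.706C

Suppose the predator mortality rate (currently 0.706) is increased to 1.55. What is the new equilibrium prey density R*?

R* ≈ 180

At the interior fixed point, setting dC/dt = 0 with C > 0 fixes R* = (predator death rate)/(RC coefficient) — independent of the other coefficients.
With the change, R* = 1.55/0.00859 = 180; it rises from 82.2.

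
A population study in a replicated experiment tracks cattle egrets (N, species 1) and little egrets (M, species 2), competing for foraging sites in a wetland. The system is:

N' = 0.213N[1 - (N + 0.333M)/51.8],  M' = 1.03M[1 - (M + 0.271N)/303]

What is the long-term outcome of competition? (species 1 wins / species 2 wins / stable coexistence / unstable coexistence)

Compare the nullcline intercepts: K1/α12 = 51.8/0.333 = 156 < K2 = 303; K2/α21 = 303/0.271 = 1120 > K1 = 51.8.
Since the inequalities point opposite ways, species 2 can invade but species 1 cannot.

species 2 excludes species 1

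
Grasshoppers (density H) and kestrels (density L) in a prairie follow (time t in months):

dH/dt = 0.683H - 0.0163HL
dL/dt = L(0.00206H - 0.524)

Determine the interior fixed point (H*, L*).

Set dL/dt = 0 with L > 0: 0.00206H - 0.524 = 0, so H* = 0.524/0.00206 = 254.
Set dH/dt = 0 with H > 0: 0.683 - 0.0163L = 0, so L* = 0.683/0.0163 = 41.9.

H* ≈ 254, L* ≈ 41.9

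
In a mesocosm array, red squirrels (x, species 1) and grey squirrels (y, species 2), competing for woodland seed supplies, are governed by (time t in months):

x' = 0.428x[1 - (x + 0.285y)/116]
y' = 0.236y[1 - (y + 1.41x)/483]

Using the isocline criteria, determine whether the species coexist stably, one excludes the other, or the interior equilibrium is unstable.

species 2 excludes species 1

Compare the nullcline intercepts: K1/α12 = 116/0.285 = 407 < K2 = 483; K2/α21 = 483/1.41 = 343 > K1 = 116.
Since the inequalities point opposite ways, species 2 can invade but species 1 cannot.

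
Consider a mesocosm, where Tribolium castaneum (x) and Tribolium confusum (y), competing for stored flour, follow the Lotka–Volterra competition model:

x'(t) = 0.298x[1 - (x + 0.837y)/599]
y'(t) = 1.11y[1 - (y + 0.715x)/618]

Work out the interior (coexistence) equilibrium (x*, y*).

Setting both brackets to zero gives the nullclines x + 0.837y = 599 and 0.715x + y = 618.
Substituting y = 618 - 0.715x into the first: x(1 - 0.837·0.715) = 599 - 0.837·618.
So x* = 81.7/0.402 = 204, and then y* = 618 - 0.715·204 = 472.

x* ≈ 204, y* ≈ 472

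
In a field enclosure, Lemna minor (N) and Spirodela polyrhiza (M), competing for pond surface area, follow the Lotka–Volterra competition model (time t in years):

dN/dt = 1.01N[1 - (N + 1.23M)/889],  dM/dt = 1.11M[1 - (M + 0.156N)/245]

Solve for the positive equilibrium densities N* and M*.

N* ≈ 727, M* ≈ 132

Setting both brackets to zero gives the nullclines N + 1.23M = 889 and 0.156N + M = 245.
Substituting M = 245 - 0.156N into the first: N(1 - 1.23·0.156) = 889 - 1.23·245.
So N* = 588/0.808 = 727, and then M* = 245 - 0.156·727 = 132.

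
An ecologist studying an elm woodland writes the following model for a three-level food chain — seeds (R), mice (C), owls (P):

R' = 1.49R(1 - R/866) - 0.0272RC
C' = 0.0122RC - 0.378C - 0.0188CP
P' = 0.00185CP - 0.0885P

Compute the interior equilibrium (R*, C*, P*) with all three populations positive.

R* ≈ 110, C* ≈ 47.8, P* ≈ 51.1

From dP/dt = 0: 0.00185C* = 0.0885, so C* = 47.8.
From dR/dt = 0: 1.49(1 - R*/866) = 0.0272·47.8, giving R* = 866·(1 - 0.873) = 110.
From dC/dt = 0: 0.0122·110 - 0.378 = 0.0188P*, so P* = 0.961/0.0188 = 51.1.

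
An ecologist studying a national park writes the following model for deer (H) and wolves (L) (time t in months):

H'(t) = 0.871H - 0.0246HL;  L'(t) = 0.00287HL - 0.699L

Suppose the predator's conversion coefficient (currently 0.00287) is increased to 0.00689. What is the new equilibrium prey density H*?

H* ≈ 101

At the interior fixed point, setting dL/dt = 0 with L > 0 fixes H* = (predator death rate)/(HL coefficient) — independent of the other coefficients.
With the change, H* = 0.699/0.00689 = 101; it falls from 244.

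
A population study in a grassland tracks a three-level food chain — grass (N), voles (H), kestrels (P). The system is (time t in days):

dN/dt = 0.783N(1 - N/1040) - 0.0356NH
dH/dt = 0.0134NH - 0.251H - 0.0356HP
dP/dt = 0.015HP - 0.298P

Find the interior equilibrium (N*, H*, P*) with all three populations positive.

From dP/dt = 0: 0.015H* = 0.298, so H* = 19.9.
From dN/dt = 0: 0.783(1 - N*/1040) = 0.0356·19.9, giving N* = 1040·(1 - 0.903) = 101.
From dH/dt = 0: 0.0134·101 - 0.251 = 0.0356P*, so P* = 1.1/0.0356 = 30.8.

N* ≈ 101, H* ≈ 19.9, P* ≈ 30.8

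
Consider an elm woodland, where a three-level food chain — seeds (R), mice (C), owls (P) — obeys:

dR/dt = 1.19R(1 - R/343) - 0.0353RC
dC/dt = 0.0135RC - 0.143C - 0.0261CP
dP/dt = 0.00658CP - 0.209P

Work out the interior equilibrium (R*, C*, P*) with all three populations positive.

R* ≈ 19.8, C* ≈ 31.8, P* ≈ 4.77

From dP/dt = 0: 0.00658C* = 0.209, so C* = 31.8.
From dR/dt = 0: 1.19(1 - R*/343) = 0.0353·31.8, giving R* = 343·(1 - 0.942) = 19.8.
From dC/dt = 0: 0.0135·19.8 - 0.143 = 0.0261P*, so P* = 0.125/0.0261 = 4.77.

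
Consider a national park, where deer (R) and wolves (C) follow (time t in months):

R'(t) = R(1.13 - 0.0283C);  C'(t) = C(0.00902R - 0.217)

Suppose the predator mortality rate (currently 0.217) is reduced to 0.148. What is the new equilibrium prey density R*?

At the interior fixed point, setting dC/dt = 0 with C > 0 fixes R* = (predator death rate)/(RC coefficient) — independent of the other coefficients.
With the change, R* = 0.148/0.00902 = 16.4; it falls from 24.1.

R* ≈ 16.4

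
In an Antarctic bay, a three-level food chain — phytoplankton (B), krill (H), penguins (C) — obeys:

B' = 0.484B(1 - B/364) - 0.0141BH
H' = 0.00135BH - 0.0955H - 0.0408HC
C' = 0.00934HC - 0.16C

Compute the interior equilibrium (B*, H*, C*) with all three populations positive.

B* ≈ 182, H* ≈ 17.1, C* ≈ 3.69

From dC/dt = 0: 0.00934H* = 0.16, so H* = 17.1.
From dB/dt = 0: 0.484(1 - B*/364) = 0.0141·17.1, giving B* = 364·(1 - 0.499) = 182.
From dH/dt = 0: 0.00135·182 - 0.0955 = 0.0408C*, so C* = 0.151/0.0408 = 3.69.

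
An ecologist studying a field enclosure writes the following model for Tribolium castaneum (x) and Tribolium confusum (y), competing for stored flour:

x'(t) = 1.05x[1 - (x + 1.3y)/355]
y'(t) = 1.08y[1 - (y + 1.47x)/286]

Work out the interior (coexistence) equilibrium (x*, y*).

Setting both brackets to zero gives the nullclines x + 1.3y = 355 and 1.47x + y = 286.
Substituting y = 286 - 1.47x into the first: x(1 - 1.3·1.47) = 355 - 1.3·286.
So x* = -16.8/-0.911 = 18.4, and then y* = 286 - 1.47·18.4 = 259.

x* ≈ 18.4, y* ≈ 259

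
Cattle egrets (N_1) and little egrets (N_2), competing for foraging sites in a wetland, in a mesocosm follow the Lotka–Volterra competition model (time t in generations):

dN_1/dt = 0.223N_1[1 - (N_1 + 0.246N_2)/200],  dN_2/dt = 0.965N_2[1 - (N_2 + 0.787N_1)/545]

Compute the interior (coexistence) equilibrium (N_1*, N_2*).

Setting both brackets to zero gives the nullclines N_1 + 0.246N_2 = 200 and 0.787N_1 + N_2 = 545.
Substituting N_2 = 545 - 0.787N_1 into the first: N_1(1 - 0.246·0.787) = 200 - 0.246·545.
So N_1* = 65.9/0.806 = 81.8, and then N_2* = 545 - 0.787·81.8 = 481.

N_1* ≈ 81.8, N_2* ≈ 481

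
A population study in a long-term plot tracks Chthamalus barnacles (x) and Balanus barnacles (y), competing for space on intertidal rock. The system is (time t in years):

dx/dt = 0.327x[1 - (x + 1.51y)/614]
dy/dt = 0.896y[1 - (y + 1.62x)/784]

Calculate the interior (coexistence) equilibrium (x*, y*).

x* ≈ 394, y* ≈ 146

Setting both brackets to zero gives the nullclines x + 1.51y = 614 and 1.62x + y = 784.
Substituting y = 784 - 1.62x into the first: x(1 - 1.51·1.62) = 614 - 1.51·784.
So x* = -570/-1.45 = 394, and then y* = 784 - 1.62·394 = 146.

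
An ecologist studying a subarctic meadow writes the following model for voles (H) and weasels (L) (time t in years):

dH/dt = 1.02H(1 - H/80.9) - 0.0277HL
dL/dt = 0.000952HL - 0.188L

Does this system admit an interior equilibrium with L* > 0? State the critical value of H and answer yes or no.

The predator equation gives dL/dt > 0 only when H > 0.188/0.000952 = 197.
Without the predator, H → K = 80.9. Since 80.9 < 197, the predator cannot invade.

Threshold H = 197; K < 197, so no, the predator goes extinct.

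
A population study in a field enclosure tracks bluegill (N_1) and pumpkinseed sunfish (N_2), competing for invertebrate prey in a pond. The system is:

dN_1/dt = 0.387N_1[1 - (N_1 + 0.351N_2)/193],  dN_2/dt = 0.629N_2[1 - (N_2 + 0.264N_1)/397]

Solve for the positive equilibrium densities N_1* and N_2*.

Setting both brackets to zero gives the nullclines N_1 + 0.351N_2 = 193 and 0.264N_1 + N_2 = 397.
Substituting N_2 = 397 - 0.264N_1 into the first: N_1(1 - 0.351·0.264) = 193 - 0.351·397.
So N_1* = 53.7/0.907 = 59.1, and then N_2* = 397 - 0.264·59.1 = 381.

N_1* ≈ 59.1, N_2* ≈ 381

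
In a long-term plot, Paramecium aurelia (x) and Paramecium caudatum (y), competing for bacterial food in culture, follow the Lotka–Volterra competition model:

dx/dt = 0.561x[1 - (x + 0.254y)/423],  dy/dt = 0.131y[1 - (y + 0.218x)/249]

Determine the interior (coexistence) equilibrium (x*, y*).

Setting both brackets to zero gives the nullclines x + 0.254y = 423 and 0.218x + y = 249.
Substituting y = 249 - 0.218x into the first: x(1 - 0.254·0.218) = 423 - 0.254·249.
So x* = 360/0.945 = 381, and then y* = 249 - 0.218·381 = 166.

x* ≈ 381, y* ≈ 166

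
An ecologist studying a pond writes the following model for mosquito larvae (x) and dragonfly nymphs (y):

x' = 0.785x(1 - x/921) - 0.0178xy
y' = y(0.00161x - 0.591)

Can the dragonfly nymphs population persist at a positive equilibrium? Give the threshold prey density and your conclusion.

Threshold x = 367; K > 367, so yes, the predator persists.

The predator equation gives dy/dt > 0 only when x > 0.591/0.00161 = 367.
Without the predator, x → K = 921. Since 921 > 367, the predator can invade and persist.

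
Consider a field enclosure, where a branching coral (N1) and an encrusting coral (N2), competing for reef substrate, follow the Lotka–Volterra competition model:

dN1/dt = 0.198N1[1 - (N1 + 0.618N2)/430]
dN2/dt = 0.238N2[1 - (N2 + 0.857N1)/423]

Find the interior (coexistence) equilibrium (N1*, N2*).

Setting both brackets to zero gives the nullclines N1 + 0.618N2 = 430 and 0.857N1 + N2 = 423.
Substituting N2 = 423 - 0.857N1 into the first: N1(1 - 0.618·0.857) = 430 - 0.618·423.
So N1* = 169/0.47 = 358, and then N2* = 423 - 0.857·358 = 116.

N1* ≈ 358, N2* ≈ 116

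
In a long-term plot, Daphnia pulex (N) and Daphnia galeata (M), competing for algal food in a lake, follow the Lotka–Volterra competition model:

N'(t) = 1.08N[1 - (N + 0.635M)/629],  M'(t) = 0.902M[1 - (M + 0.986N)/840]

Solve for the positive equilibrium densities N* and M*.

N* ≈ 256, M* ≈ 588

Setting both brackets to zero gives the nullclines N + 0.635M = 629 and 0.986N + M = 840.
Substituting M = 840 - 0.986N into the first: N(1 - 0.635·0.986) = 629 - 0.635·840.
So N* = 95.6/0.374 = 256, and then M* = 840 - 0.986·256 = 588.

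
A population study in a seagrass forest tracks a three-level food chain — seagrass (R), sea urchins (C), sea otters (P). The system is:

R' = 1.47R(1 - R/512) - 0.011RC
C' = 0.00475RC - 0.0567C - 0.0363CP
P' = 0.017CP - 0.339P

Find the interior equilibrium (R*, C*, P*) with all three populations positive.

R* ≈ 436, C* ≈ 19.9, P* ≈ 55.4

From dP/dt = 0: 0.017C* = 0.339, so C* = 19.9.
From dR/dt = 0: 1.47(1 - R*/512) = 0.011·19.9, giving R* = 512·(1 - 0.149) = 436.
From dC/dt = 0: 0.00475·436 - 0.0567 = 0.0363P*, so P* = 2.01/0.0363 = 55.4.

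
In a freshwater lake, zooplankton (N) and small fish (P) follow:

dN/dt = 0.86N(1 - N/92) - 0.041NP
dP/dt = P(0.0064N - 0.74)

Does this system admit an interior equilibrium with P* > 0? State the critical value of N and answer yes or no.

Threshold N = 116; K < 116, so no, the predator goes extinct.

The predator equation gives dP/dt > 0 only when N > 0.74/0.0064 = 116.
Without the predator, N → K = 92. Since 92 < 116, the predator cannot invade.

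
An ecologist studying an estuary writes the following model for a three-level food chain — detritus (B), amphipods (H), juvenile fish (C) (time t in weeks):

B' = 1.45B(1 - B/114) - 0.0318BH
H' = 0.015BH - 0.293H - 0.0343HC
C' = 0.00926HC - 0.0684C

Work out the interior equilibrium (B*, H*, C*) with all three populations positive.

From dC/dt = 0: 0.00926H* = 0.0684, so H* = 7.39.
From dB/dt = 0: 1.45(1 - B*/114) = 0.0318·7.39, giving B* = 114·(1 - 0.162) = 95.5.
From dH/dt = 0: 0.015·95.5 - 0.293 = 0.0343C*, so C* = 1.14/0.0343 = 33.2.

B* ≈ 95.5, H* ≈ 7.39, C* ≈ 33.2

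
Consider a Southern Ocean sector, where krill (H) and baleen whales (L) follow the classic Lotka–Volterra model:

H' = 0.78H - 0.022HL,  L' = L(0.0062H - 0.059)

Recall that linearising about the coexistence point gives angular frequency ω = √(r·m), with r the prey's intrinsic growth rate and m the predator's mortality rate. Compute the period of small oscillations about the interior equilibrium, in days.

Here r = 0.78 and m = 0.059, so r·m = 0.046.
ω = √0.046 = 0.215 per day, hence T = 2π/ω ≈ 29.3 days.

T ≈ 29.3 days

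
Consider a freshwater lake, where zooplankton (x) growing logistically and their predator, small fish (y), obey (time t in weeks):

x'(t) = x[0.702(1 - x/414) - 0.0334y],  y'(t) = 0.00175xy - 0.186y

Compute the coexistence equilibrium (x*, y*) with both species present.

From dy/dt = 0 with y > 0: 0.00175x* = 0.186, so x* = 106.
Substitute into dx/dt = 0: 0.702(1 - 106/414) = 0.0334y*.
The bracket is 0.743, giving y* = 0.522/0.0334 = 15.6.

x* ≈ 106, y* ≈ 15.6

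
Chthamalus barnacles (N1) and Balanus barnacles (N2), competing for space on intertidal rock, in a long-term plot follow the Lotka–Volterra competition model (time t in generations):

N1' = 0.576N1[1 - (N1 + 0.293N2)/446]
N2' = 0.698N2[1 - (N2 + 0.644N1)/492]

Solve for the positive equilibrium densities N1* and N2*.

Setting both brackets to zero gives the nullclines N1 + 0.293N2 = 446 and 0.644N1 + N2 = 492.
Substituting N2 = 492 - 0.644N1 into the first: N1(1 - 0.293·0.644) = 446 - 0.293·492.
So N1* = 302/0.811 = 372, and then N2* = 492 - 0.644·372 = 252.

N1* ≈ 372, N2* ≈ 252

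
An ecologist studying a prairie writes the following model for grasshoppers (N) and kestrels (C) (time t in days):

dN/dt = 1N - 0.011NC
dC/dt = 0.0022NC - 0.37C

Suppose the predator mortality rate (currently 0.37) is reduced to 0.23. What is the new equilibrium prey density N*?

At the interior fixed point, setting dC/dt = 0 with C > 0 fixes N* = (predator death rate)/(NC coefficient) — independent of the other coefficients.
With the change, N* = 0.23/0.0022 = 105; it falls from 168.

N* ≈ 105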